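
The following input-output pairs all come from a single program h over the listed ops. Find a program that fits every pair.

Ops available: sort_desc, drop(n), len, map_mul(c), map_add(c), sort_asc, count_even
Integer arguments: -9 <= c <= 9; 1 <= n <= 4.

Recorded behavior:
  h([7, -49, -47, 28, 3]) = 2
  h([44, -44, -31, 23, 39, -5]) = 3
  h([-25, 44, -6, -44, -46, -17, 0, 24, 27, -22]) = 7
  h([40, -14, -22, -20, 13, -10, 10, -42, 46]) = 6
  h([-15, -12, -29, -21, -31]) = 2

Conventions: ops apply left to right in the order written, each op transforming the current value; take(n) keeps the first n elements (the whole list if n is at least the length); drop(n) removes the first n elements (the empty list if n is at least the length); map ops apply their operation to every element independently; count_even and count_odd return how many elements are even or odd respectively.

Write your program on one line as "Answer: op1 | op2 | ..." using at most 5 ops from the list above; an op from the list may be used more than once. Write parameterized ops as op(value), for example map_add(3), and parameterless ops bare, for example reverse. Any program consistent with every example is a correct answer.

map_add(1) | drop(3) | sort_asc | len

Check, running the answer program on each example:
  [7, -49, -47, 28, 3] -> [8, -48, -46, 29, 4] -> [29, 4] -> [4, 29] -> 2
  [44, -44, -31, 23, 39, -5] -> [45, -43, -30, 24, 40, -4] -> [24, 40, -4] -> [-4, 24, 40] -> 3
  [-25, 44, -6, -44, -46, -17, 0, 24, 27, -22] -> [-24, 45, -5, -43, -45, -16, 1, 25, 28, -21] -> [-43, -45, -16, 1, 25, 28, -21] -> [-45, -43, -21, -16, 1, 25, 28] -> 7
  [40, -14, -22, -20, 13, -10, 10, -42, 46] -> [41, -13, -21, -19, 14, -9, 11, -41, 47] -> [-19, 14, -9, 11, -41, 47] -> [-41, -19, -9, 11, 14, 47] -> 6
  [-15, -12, -29, -21, -31] -> [-14, -11, -28, -20, -30] -> [-20, -30] -> [-30, -20] -> 2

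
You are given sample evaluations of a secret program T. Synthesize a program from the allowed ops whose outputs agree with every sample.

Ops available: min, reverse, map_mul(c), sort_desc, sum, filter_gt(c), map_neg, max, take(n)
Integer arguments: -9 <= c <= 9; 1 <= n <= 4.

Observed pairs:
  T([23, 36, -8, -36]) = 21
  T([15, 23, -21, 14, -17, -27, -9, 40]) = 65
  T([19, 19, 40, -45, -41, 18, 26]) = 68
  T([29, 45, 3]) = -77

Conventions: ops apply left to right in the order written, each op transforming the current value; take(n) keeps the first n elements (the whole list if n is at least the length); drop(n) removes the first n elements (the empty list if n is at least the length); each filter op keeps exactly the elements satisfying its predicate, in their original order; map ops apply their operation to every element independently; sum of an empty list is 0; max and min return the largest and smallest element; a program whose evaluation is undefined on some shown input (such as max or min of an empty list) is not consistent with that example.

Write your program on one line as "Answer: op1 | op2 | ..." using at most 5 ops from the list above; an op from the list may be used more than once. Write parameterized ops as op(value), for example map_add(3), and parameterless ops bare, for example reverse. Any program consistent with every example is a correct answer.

sort_desc | reverse | take(3) | map_neg | sum

Check, running the answer program on each example:
  [23, 36, -8, -36] -> [36, 23, -8, -36] -> [-36, -8, 23, 36] -> [-36, -8, 23] -> [36, 8, -23] -> 21
  [15, 23, -21, 14, -17, -27, -9, 40] -> [40, 23, 15, 14, -9, -17, -21, -27] -> [-27, -21, -17, -9, 14, 15, 23, 40] -> [-27, -21, -17] -> [27, 21, 17] -> 65
  [19, 19, 40, -45, -41, 18, 26] -> [40, 26, 19, 19, 18, -41, -45] -> [-45, -41, 18, 19, 19, 26, 40] -> [-45, -41, 18] -> [45, 41, -18] -> 68
  [29, 45, 3] -> [45, 29, 3] -> [3, 29, 45] -> [3, 29, 45] -> [-3, -29, -45] -> -77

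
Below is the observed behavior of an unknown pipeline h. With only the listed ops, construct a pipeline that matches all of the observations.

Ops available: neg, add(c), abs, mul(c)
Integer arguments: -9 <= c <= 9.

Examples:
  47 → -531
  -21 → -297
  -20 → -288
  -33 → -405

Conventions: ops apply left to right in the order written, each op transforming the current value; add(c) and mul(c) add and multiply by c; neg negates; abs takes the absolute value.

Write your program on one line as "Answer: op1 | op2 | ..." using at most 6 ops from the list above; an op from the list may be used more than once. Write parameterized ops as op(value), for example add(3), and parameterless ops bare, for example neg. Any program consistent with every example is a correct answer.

abs | add(8) | add(4) | neg | mul(9)

Check, running the answer program on each example:
  47 -> 47 -> 55 -> 59 -> -59 -> -531
  -21 -> 21 -> 29 -> 33 -> -33 -> -297
  -20 -> 20 -> 28 -> 32 -> -32 -> -288
  -33 -> 33 -> 41 -> 45 -> -45 -> -405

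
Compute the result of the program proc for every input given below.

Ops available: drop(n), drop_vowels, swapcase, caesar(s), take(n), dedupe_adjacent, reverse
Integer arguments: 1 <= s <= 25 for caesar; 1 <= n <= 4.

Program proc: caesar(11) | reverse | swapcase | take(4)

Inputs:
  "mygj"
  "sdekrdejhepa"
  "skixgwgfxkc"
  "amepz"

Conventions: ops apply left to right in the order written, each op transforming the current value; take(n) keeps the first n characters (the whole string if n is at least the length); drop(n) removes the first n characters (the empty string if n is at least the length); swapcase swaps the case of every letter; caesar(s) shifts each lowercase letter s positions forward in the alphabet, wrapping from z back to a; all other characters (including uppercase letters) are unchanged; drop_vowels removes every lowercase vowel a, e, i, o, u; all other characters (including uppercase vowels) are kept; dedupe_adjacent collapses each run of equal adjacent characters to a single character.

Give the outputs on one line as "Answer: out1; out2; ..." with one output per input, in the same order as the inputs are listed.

"URJX"; "LAPS"; "NVIQ"; "KAPX"

Execution, op by op:
  "mygj" -> "xjru" -> "urjx" -> "URJX" -> "URJX"
  "sdekrdejhepa" -> "dopvcopuspal" -> "lapsupocvpod" -> "LAPSUPOCVPOD" -> "LAPS"
  "skixgwgfxkc" -> "dvtirhrqivn" -> "nviqrhritvd" -> "NVIQRHRITVD" -> "NVIQ"
  "amepz" -> "lxpak" -> "kapxl" -> "KAPXL" -> "KAPX"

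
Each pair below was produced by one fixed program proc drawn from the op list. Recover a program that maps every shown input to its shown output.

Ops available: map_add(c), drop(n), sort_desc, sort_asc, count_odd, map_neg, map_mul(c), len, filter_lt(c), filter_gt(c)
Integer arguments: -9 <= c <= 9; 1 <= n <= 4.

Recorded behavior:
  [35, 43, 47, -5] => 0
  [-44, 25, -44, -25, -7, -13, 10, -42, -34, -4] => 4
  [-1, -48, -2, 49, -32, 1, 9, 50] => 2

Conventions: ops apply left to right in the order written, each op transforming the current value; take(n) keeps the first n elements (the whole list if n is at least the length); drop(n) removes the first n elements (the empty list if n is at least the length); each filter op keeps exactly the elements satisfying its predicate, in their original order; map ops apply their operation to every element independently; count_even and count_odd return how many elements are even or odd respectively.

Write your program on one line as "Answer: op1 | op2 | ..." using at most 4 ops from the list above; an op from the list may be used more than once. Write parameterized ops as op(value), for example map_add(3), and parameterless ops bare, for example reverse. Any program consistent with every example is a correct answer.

map_add(1) | drop(3) | count_odd

Check, running the answer program on each example:
  [35, 43, 47, -5] -> [36, 44, 48, -4] -> [-4] -> 0
  [-44, 25, -44, -25, -7, -13, 10, -42, -34, -4] -> [-43, 26, -43, -24, -6, -12, 11, -41, -33, -3] -> [-24, -6, -12, 11, -41, -33, -3] -> 4
  [-1, -48, -2, 49, -32, 1, 9, 50] -> [0, -47, -1, 50, -31, 2, 10, 51] -> [50, -31, 2, 10, 51] -> 2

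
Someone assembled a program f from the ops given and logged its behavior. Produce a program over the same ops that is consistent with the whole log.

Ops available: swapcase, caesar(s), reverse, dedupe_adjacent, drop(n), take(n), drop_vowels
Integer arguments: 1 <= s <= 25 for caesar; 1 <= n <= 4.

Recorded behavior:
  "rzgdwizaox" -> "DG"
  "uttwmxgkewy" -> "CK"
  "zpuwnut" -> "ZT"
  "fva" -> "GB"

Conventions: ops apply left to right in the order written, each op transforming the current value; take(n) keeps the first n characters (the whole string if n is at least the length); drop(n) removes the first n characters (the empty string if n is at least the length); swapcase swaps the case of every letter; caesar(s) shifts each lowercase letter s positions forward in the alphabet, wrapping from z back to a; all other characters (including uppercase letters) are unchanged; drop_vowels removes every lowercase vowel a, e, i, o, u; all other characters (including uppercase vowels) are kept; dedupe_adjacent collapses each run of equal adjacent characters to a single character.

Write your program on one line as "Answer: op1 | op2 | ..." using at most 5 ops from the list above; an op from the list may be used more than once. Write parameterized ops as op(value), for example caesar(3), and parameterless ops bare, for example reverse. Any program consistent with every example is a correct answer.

caesar(6) | drop_vowels | swapcase | reverse | take(2)

Check, running the answer program on each example:
  "rzgdwizaox" -> "xfmjcofgud" -> "xfmjcfgd" -> "XFMJCFGD" -> "DGFCJMFX" -> "DG"
  "uttwmxgkewy" -> "azzcsdmqkce" -> "zzcsdmqkc" -> "ZZCSDMQKC" -> "CKQMDSCZZ" -> "CK"
  "zpuwnut" -> "fvactaz" -> "fvctz" -> "FVCTZ" -> "ZTCVF" -> "ZT"
  "fva" -> "lbg" -> "lbg" -> "LBG" -> "GBL" -> "GB"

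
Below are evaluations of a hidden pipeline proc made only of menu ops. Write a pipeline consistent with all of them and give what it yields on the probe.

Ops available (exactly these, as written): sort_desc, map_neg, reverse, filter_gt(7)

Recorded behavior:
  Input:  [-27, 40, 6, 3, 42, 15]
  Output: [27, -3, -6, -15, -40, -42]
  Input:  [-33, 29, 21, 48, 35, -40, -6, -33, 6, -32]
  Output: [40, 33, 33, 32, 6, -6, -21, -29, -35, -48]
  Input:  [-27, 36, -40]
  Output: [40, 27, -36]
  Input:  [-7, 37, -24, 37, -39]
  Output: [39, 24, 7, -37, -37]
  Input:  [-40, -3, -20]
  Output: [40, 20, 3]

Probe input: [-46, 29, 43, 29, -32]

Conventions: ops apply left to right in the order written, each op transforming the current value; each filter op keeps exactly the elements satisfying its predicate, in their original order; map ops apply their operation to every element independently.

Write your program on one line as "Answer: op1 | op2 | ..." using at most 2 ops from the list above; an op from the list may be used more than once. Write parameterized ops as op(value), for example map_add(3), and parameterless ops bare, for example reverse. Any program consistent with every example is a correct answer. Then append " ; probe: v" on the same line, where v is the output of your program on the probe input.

map_neg | sort_desc ; probe: [46, 32, -29, -29, -43]

Check, running the answer program on each example:
  [-27, 40, 6, 3, 42, 15] -> [27, -40, -6, -3, -42, -15] -> [27, -3, -6, -15, -40, -42]
  [-33, 29, 21, 48, 35, -40, -6, -33, 6, -32] -> [33, -29, -21, -48, -35, 40, 6, 33, -6, 32] -> [40, 33, 33, 32, 6, -6, -21, -29, -35, -48]
  [-27, 36, -40] -> [27, -36, 40] -> [40, 27, -36]
  [-7, 37, -24, 37, -39] -> [7, -37, 24, -37, 39] -> [39, 24, 7, -37, -37]
  [-40, -3, -20] -> [40, 3, 20] -> [40, 20, 3]
  probe: [-46, 29, 43, 29, -32] -> [46, -29, -43, -29, 32] -> [46, 32, -29, -29, -43]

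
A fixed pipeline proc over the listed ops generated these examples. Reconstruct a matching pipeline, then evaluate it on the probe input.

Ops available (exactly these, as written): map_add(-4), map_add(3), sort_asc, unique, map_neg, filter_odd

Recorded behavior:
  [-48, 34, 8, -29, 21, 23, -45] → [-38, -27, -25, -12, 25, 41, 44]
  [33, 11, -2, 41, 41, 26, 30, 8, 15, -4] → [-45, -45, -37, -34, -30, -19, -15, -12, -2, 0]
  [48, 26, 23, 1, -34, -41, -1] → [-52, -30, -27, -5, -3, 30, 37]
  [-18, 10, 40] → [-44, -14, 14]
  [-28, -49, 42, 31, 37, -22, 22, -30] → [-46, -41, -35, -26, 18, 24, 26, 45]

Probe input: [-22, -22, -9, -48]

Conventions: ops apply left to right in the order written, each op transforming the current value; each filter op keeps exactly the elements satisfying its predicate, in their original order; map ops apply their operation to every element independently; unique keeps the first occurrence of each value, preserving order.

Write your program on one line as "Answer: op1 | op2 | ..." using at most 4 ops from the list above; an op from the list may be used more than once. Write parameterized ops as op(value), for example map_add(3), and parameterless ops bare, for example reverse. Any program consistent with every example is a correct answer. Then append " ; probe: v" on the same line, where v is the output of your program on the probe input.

map_neg | map_add(-4) | sort_asc ; probe: [5, 18, 18, 44]

Check, running the answer program on each example:
  [-48, 34, 8, -29, 21, 23, -45] -> [48, -34, -8, 29, -21, -23, 45] -> [44, -38, -12, 25, -25, -27, 41] -> [-38, -27, -25, -12, 25, 41, 44]
  [33, 11, -2, 41, 41, 26, 30, 8, 15, -4] -> [-33, -11, 2, -41, -41, -26, -30, -8, -15, 4] -> [-37, -15, -2, -45, -45, -30, -34, -12, -19, 0] -> [-45, -45, -37, -34, -30, -19, -15, -12, -2, 0]
  [48, 26, 23, 1, -34, -41, -1] -> [-48, -26, -23, -1, 34, 41, 1] -> [-52, -30, -27, -5, 30, 37, -3] -> [-52, -30, -27, -5, -3, 30, 37]
  [-18, 10, 40] -> [18, -10, -40] -> [14, -14, -44] -> [-44, -14, 14]
  [-28, -49, 42, 31, 37, -22, 22, -30] -> [28, 49, -42, -31, -37, 22, -22, 30] -> [24, 45, -46, -35, -41, 18, -26, 26] -> [-46, -41, -35, -26, 18, 24, 26, 45]
  probe: [-22, -22, -9, -48] -> [22, 22, 9, 48] -> [18, 18, 5, 44] -> [5, 18, 18, 44]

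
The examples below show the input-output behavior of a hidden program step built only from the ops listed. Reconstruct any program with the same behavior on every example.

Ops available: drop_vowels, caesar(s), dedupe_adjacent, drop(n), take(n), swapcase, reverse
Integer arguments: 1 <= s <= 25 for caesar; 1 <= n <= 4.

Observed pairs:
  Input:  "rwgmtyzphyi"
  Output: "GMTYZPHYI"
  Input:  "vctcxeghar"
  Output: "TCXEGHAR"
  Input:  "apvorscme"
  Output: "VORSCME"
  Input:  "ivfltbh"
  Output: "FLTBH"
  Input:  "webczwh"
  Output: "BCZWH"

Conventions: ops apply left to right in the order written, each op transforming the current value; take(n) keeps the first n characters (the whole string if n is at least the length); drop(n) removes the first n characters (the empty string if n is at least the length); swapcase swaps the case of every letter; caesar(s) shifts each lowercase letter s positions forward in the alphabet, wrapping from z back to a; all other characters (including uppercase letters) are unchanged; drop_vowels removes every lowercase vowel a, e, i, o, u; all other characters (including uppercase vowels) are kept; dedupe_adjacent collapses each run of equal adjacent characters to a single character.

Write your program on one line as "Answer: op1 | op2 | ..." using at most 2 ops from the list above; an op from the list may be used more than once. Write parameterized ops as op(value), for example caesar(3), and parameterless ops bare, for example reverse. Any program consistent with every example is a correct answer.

drop(2) | swapcase

Check, running the answer program on each example:
  "rwgmtyzphyi" -> "gmtyzphyi" -> "GMTYZPHYI"
  "vctcxeghar" -> "tcxeghar" -> "TCXEGHAR"
  "apvorscme" -> "vorscme" -> "VORSCME"
  "ivfltbh" -> "fltbh" -> "FLTBH"
  "webczwh" -> "bczwh" -> "BCZWH"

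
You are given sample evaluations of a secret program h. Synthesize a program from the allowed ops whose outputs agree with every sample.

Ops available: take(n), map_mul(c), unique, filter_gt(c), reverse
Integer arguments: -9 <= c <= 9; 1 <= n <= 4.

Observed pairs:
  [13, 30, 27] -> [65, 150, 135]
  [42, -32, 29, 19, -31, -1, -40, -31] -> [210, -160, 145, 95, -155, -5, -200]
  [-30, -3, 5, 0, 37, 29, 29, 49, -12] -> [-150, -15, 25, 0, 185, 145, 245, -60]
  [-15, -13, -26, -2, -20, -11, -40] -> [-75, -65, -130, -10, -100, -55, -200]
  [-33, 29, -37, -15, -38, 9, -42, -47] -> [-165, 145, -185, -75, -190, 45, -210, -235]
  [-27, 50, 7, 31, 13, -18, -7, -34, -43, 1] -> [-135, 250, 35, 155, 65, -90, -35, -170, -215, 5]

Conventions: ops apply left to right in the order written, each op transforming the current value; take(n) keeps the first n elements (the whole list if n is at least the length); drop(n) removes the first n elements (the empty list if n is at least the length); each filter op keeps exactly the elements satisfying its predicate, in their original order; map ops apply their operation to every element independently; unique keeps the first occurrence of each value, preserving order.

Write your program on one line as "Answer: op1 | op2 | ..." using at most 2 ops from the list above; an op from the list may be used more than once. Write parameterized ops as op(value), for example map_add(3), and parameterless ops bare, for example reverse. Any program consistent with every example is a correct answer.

map_mul(5) | unique

Check, running the answer program on each example:
  [13, 30, 27] -> [65, 150, 135] -> [65, 150, 135]
  [42, -32, 29, 19, -31, -1, -40, -31] -> [210, -160, 145, 95, -155, -5, -200, -155] -> [210, -160, 145, 95, -155, -5, -200]
  [-30, -3, 5, 0, 37, 29, 29, 49, -12] -> [-150, -15, 25, 0, 185, 145, 145, 245, -60] -> [-150, -15, 25, 0, 185, 145, 245, -60]
  [-15, -13, -26, -2, -20, -11, -40] -> [-75, -65, -130, -10, -100, -55, -200] -> [-75, -65, -130, -10, -100, -55, -200]
  [-33, 29, -37, -15, -38, 9, -42, -47] -> [-165, 145, -185, -75, -190, 45, -210, -235] -> [-165, 145, -185, -75, -190, 45, -210, -235]
  [-27, 50, 7, 31, 13, -18, -7, -34, -43, 1] -> [-135, 250, 35, 155, 65, -90, -35, -170, -215, 5] -> [-135, 250, 35, 155, 65, -90, -35, -170, -215, 5]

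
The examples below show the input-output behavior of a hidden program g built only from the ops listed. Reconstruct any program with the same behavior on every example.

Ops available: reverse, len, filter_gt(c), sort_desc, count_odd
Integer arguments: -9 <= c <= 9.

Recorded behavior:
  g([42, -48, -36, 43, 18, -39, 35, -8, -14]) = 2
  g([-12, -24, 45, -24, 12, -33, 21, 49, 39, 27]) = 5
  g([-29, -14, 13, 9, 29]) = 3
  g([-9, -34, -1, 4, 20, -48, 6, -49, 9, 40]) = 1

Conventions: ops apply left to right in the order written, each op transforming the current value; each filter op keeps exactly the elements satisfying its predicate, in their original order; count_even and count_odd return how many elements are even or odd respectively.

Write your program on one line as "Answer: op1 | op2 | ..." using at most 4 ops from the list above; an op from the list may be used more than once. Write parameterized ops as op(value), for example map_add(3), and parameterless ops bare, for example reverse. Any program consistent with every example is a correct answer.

reverse | filter_gt(8) | count_odd

Check, running the answer program on each example:
  [42, -48, -36, 43, 18, -39, 35, -8, -14] -> [-14, -8, 35, -39, 18, 43, -36, -48, 42] -> [35, 18, 43, 42] -> 2
  [-12, -24, 45, -24, 12, -33, 21, 49, 39, 27] -> [27, 39, 49, 21, -33, 12, -24, 45, -24, -12] -> [27, 39, 49, 21, 12, 45] -> 5
  [-29, -14, 13, 9, 29] -> [29, 9, 13, -14, -29] -> [29, 9, 13] -> 3
  [-9, -34, -1, 4, 20, -48, 6, -49, 9, 40] -> [40, 9, -49, 6, -48, 20, 4, -1, -34, -9] -> [40, 9, 20] -> 1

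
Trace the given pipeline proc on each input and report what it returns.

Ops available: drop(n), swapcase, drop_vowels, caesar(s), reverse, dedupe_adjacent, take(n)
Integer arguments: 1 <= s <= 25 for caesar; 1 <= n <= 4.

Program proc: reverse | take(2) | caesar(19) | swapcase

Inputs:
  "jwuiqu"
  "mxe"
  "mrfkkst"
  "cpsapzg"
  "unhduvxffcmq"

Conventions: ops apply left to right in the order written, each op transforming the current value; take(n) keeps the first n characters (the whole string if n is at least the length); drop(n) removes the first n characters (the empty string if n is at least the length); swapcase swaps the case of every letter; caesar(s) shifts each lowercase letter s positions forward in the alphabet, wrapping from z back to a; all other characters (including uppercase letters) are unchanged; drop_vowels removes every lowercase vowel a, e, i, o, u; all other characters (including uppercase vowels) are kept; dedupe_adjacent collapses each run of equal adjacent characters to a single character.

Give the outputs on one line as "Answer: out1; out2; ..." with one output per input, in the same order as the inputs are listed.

Execution, op by op:
  "jwuiqu" -> "uqiuwj" -> "uq" -> "nj" -> "NJ"
  "mxe" -> "exm" -> "ex" -> "xq" -> "XQ"
  "mrfkkst" -> "tskkfrm" -> "ts" -> "ml" -> "ML"
  "cpsapzg" -> "gzpaspc" -> "gz" -> "zs" -> "ZS"
  "unhduvxffcmq" -> "qmcffxvudhnu" -> "qm" -> "jf" -> "JF"

"NJ"; "XQ"; "ML"; "ZS"; "JF"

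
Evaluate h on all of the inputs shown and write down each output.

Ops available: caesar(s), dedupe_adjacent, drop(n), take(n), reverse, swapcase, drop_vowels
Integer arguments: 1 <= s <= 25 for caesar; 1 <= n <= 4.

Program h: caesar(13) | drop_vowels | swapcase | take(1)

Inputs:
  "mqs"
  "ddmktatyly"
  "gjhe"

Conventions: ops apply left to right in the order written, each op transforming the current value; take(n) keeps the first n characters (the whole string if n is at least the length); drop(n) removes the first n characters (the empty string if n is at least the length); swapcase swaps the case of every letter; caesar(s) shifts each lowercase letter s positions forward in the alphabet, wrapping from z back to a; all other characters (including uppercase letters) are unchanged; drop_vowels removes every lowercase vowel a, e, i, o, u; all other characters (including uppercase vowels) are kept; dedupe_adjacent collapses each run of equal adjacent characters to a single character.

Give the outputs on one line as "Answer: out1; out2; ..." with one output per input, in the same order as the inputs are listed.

"Z"; "Q"; "T"

Execution, op by op:
  "mqs" -> "zdf" -> "zdf" -> "ZDF" -> "Z"
  "ddmktatyly" -> "qqzxgnglyl" -> "qqzxgnglyl" -> "QQZXGNGLYL" -> "Q"
  "gjhe" -> "twur" -> "twr" -> "TWR" -> "T"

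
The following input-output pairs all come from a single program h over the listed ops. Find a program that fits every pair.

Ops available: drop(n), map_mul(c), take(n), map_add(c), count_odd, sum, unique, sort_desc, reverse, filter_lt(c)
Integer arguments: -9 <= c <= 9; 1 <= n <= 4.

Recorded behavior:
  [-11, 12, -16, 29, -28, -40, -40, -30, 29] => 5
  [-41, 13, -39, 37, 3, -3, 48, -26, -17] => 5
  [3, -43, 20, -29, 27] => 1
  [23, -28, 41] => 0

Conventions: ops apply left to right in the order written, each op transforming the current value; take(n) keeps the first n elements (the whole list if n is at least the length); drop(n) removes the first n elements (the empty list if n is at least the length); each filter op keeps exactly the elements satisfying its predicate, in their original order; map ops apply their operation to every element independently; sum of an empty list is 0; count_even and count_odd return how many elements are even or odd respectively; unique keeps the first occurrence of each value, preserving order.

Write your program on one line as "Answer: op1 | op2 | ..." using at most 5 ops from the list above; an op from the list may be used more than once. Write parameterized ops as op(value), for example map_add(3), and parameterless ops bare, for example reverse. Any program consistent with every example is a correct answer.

map_mul(6) | drop(4) | map_add(-5) | count_odd

Check, running the answer program on each example:
  [-11, 12, -16, 29, -28, -40, -40, -30, 29] -> [-66, 72, -96, 174, -168, -240, -240, -180, 174] -> [-168, -240, -240, -180, 174] -> [-173, -245, -245, -185, 169] -> 5
  [-41, 13, -39, 37, 3, -3, 48, -26, -17] -> [-246, 78, -234, 222, 18, -18, 288, -156, -102] -> [18, -18, 288, -156, -102] -> [13, -23, 283, -161, -107] -> 5
  [3, -43, 20, -29, 27] -> [18, -258, 120, -174, 162] -> [162] -> [157] -> 1
  [23, -28, 41] -> [138, -168, 246] -> [] -> [] -> 0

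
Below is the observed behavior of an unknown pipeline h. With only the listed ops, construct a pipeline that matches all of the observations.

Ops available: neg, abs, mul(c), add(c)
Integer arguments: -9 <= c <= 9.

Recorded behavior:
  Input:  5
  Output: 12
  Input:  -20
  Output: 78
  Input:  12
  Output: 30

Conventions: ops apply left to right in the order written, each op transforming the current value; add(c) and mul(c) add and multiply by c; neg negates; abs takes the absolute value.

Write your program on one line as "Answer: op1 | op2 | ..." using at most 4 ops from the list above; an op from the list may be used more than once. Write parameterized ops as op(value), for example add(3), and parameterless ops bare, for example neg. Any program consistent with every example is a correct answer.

abs | add(-7) | mul(6) | abs

Check, running the answer program on each example:
  5 -> 5 -> -2 -> -12 -> 12
  -20 -> 20 -> 13 -> 78 -> 78
  12 -> 12 -> 5 -> 30 -> 30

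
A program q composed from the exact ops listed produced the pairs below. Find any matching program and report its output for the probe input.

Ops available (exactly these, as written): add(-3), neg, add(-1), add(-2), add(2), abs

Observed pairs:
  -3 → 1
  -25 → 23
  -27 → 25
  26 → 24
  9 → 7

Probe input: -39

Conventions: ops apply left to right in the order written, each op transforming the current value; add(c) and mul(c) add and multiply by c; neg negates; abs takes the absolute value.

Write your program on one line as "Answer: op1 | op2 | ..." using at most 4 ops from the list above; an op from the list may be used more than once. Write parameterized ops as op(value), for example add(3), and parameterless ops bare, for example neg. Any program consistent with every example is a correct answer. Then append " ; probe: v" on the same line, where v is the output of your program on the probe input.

neg | abs | add(-2) ; probe: 37

Check, running the answer program on each example:
  -3 -> 3 -> 3 -> 1
  -25 -> 25 -> 25 -> 23
  -27 -> 27 -> 27 -> 25
  26 -> -26 -> 26 -> 24
  9 -> -9 -> 9 -> 7
  probe: -39 -> 39 -> 39 -> 37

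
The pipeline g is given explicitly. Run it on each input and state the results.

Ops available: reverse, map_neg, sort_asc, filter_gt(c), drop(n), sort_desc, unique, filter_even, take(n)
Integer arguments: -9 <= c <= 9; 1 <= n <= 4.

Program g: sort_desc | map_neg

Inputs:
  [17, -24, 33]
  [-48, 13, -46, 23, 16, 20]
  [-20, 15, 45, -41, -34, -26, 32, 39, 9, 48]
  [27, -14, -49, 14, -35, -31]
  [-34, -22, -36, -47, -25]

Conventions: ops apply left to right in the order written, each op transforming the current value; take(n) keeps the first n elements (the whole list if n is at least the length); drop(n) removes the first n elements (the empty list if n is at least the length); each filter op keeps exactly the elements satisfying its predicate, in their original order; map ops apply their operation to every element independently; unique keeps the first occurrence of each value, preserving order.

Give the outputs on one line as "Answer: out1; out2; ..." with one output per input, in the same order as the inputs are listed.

[-33, -17, 24]; [-23, -20, -16, -13, 46, 48]; [-48, -45, -39, -32, -15, -9, 20, 26, 34, 41]; [-27, -14, 14, 31, 35, 49]; [22, 25, 34, 36, 47]

Execution, op by op:
  [17, -24, 33] -> [33, 17, -24] -> [-33, -17, 24]
  [-48, 13, -46, 23, 16, 20] -> [23, 20, 16, 13, -46, -48] -> [-23, -20, -16, -13, 46, 48]
  [-20, 15, 45, -41, -34, -26, 32, 39, 9, 48] -> [48, 45, 39, 32, 15, 9, -20, -26, -34, -41] -> [-48, -45, -39, -32, -15, -9, 20, 26, 34, 41]
  [27, -14, -49, 14, -35, -31] -> [27, 14, -14, -31, -35, -49] -> [-27, -14, 14, 31, 35, 49]
  [-34, -22, -36, -47, -25] -> [-22, -25, -34, -36, -47] -> [22, 25, 34, 36, 47]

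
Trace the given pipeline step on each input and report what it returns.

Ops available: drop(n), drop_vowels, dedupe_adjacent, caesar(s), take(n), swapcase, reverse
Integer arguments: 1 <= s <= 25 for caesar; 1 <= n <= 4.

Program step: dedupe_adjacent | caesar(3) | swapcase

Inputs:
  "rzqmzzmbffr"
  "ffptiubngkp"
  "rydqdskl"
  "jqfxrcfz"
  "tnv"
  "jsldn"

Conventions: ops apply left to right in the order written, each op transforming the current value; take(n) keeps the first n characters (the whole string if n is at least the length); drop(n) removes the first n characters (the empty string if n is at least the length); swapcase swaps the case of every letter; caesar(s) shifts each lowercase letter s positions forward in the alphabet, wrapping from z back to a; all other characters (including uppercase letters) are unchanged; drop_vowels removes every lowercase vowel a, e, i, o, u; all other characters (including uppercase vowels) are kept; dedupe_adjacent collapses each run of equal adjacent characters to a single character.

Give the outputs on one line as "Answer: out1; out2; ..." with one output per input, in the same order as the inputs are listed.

Execution, op by op:
  "rzqmzzmbffr" -> "rzqmzmbfr" -> "uctpcpeiu" -> "UCTPCPEIU"
  "ffptiubngkp" -> "fptiubngkp" -> "iswlxeqjns" -> "ISWLXEQJNS"
  "rydqdskl" -> "rydqdskl" -> "ubgtgvno" -> "UBGTGVNO"
  "jqfxrcfz" -> "jqfxrcfz" -> "mtiaufic" -> "MTIAUFIC"
  "tnv" -> "tnv" -> "wqy" -> "WQY"
  "jsldn" -> "jsldn" -> "mvogq" -> "MVOGQ"

"UCTPCPEIU"; "ISWLXEQJNS"; "UBGTGVNO"; "MTIAUFIC"; "WQY"; "MVOGQ"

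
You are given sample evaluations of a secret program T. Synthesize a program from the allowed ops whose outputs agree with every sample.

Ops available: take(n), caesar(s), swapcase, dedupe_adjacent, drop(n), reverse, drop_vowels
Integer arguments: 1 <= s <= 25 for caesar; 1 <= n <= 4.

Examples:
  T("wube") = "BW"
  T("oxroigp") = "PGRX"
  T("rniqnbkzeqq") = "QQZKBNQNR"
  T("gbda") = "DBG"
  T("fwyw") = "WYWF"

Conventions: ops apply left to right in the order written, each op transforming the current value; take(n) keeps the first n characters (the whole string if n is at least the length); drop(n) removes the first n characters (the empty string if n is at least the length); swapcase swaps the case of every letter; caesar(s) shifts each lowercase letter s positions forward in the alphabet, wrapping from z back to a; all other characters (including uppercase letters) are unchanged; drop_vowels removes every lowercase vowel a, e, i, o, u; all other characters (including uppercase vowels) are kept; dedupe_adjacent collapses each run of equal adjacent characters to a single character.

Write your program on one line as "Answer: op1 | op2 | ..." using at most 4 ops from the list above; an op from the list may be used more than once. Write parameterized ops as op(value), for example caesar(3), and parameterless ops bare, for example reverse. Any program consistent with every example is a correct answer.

reverse | drop_vowels | swapcase

Check, running the answer program on each example:
  "wube" -> "ebuw" -> "bw" -> "BW"
  "oxroigp" -> "pgiorxo" -> "pgrx" -> "PGRX"
  "rniqnbkzeqq" -> "qqezkbnqinr" -> "qqzkbnqnr" -> "QQZKBNQNR"
  "gbda" -> "adbg" -> "dbg" -> "DBG"
  "fwyw" -> "wywf" -> "wywf" -> "WYWF"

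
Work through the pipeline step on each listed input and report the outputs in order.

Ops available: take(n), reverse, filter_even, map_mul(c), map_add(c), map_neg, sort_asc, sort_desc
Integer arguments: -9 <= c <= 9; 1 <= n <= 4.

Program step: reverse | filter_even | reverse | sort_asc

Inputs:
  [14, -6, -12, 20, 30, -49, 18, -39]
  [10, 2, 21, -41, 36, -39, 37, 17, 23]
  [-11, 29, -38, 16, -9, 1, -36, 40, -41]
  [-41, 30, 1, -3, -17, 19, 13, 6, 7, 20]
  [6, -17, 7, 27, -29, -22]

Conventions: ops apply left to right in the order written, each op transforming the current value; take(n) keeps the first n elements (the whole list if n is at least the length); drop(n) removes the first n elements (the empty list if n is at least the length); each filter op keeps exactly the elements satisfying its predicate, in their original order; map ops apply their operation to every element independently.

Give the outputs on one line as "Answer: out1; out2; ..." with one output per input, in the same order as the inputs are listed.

Execution, op by op:
  [14, -6, -12, 20, 30, -49, 18, -39] -> [-39, 18, -49, 30, 20, -12, -6, 14] -> [18, 30, 20, -12, -6, 14] -> [14, -6, -12, 20, 30, 18] -> [-12, -6, 14, 18, 20, 30]
  [10, 2, 21, -41, 36, -39, 37, 17, 23] -> [23, 17, 37, -39, 36, -41, 21, 2, 10] -> [36, 2, 10] -> [10, 2, 36] -> [2, 10, 36]
  [-11, 29, -38, 16, -9, 1, -36, 40, -41] -> [-41, 40, -36, 1, -9, 16, -38, 29, -11] -> [40, -36, 16, -38] -> [-38, 16, -36, 40] -> [-38, -36, 16, 40]
  [-41, 30, 1, -3, -17, 19, 13, 6, 7, 20] -> [20, 7, 6, 13, 19, -17, -3, 1, 30, -41] -> [20, 6, 30] -> [30, 6, 20] -> [6, 20, 30]
  [6, -17, 7, 27, -29, -22] -> [-22, -29, 27, 7, -17, 6] -> [-22, 6] -> [6, -22] -> [-22, 6]

[-12, -6, 14, 18, 20, 30]; [2, 10, 36]; [-38, -36, 16, 40]; [6, 20, 30]; [-22, 6]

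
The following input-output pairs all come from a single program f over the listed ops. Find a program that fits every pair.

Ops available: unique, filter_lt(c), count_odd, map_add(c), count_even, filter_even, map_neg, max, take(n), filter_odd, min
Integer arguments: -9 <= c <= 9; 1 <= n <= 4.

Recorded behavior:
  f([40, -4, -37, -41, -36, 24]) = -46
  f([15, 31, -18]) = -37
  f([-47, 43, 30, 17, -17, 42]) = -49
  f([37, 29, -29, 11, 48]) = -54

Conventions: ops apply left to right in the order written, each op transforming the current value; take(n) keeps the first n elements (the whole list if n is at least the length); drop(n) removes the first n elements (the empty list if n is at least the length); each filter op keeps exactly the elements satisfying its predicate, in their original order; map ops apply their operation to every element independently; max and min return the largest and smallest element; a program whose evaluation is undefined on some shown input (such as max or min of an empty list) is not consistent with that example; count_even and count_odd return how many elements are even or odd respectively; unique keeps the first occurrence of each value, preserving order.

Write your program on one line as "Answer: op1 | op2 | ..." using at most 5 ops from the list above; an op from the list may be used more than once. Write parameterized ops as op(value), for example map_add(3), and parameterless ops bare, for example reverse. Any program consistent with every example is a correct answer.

map_add(-5) | map_neg | map_add(-3) | map_add(-8) | min

Check, running the answer program on each example:
  [40, -4, -37, -41, -36, 24] -> [35, -9, -42, -46, -41, 19] -> [-35, 9, 42, 46, 41, -19] -> [-38, 6, 39, 43, 38, -22] -> [-46, -2, 31, 35, 30, -30] -> -46
  [15, 31, -18] -> [10, 26, -23] -> [-10, -26, 23] -> [-13, -29, 20] -> [-21, -37, 12] -> -37
  [-47, 43, 30, 17, -17, 42] -> [-52, 38, 25, 12, -22, 37] -> [52, -38, -25, -12, 22, -37] -> [49, -41, -28, -15, 19, -40] -> [41, -49, -36, -23, 11, -48] -> -49
  [37, 29, -29, 11, 48] -> [32, 24, -34, 6, 43] -> [-32, -24, 34, -6, -43] -> [-35, -27, 31, -9, -46] -> [-43, -35, 23, -17, -54] -> -54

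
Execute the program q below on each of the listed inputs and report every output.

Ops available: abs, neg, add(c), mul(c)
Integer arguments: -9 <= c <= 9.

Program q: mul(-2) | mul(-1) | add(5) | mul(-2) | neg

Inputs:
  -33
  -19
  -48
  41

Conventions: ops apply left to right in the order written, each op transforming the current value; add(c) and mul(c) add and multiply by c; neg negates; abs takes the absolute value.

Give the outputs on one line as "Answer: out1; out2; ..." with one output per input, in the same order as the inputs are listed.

Execution, op by op:
  -33 -> 66 -> -66 -> -61 -> 122 -> -122
  -19 -> 38 -> -38 -> -33 -> 66 -> -66
  -48 -> 96 -> -96 -> -91 -> 182 -> -182
  41 -> -82 -> 82 -> 87 -> -174 -> 174

-122; -66; -182; 174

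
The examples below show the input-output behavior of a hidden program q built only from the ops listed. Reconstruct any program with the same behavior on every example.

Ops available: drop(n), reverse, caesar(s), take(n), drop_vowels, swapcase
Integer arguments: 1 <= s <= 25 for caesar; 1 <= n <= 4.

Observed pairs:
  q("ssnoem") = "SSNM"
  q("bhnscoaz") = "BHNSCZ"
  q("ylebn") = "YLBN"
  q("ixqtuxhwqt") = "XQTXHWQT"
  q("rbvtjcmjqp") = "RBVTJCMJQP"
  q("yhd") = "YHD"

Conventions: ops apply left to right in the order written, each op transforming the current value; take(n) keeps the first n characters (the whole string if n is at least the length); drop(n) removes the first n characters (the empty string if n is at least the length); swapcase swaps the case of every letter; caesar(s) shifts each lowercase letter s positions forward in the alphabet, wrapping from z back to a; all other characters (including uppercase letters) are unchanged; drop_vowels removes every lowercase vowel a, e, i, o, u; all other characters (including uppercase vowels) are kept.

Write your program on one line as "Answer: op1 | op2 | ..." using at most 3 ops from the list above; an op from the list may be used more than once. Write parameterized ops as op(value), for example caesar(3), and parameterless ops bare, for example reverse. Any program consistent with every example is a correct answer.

drop_vowels | swapcase

Check, running the answer program on each example:
  "ssnoem" -> "ssnm" -> "SSNM"
  "bhnscoaz" -> "bhnscz" -> "BHNSCZ"
  "ylebn" -> "ylbn" -> "YLBN"
  "ixqtuxhwqt" -> "xqtxhwqt" -> "XQTXHWQT"
  "rbvtjcmjqp" -> "rbvtjcmjqp" -> "RBVTJCMJQP"
  "yhd" -> "yhd" -> "YHD"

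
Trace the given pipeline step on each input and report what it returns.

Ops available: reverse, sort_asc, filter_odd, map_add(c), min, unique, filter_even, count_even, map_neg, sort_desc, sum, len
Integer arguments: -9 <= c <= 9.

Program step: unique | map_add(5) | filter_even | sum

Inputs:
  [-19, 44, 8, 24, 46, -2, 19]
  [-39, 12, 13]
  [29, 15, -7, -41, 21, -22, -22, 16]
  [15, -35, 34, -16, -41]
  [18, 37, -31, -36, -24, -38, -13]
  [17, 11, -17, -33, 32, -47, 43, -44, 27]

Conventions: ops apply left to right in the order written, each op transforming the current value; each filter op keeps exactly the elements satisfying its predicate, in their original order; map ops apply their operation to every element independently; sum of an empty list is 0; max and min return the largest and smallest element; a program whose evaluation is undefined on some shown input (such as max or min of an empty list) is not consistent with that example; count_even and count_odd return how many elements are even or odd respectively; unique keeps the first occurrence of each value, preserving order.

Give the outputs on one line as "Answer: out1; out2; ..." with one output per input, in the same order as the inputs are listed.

Execution, op by op:
  [-19, 44, 8, 24, 46, -2, 19] -> [-19, 44, 8, 24, 46, -2, 19] -> [-14, 49, 13, 29, 51, 3, 24] -> [-14, 24] -> 10
  [-39, 12, 13] -> [-39, 12, 13] -> [-34, 17, 18] -> [-34, 18] -> -16
  [29, 15, -7, -41, 21, -22, -22, 16] -> [29, 15, -7, -41, 21, -22, 16] -> [34, 20, -2, -36, 26, -17, 21] -> [34, 20, -2, -36, 26] -> 42
  [15, -35, 34, -16, -41] -> [15, -35, 34, -16, -41] -> [20, -30, 39, -11, -36] -> [20, -30, -36] -> -46
  [18, 37, -31, -36, -24, -38, -13] -> [18, 37, -31, -36, -24, -38, -13] -> [23, 42, -26, -31, -19, -33, -8] -> [42, -26, -8] -> 8
  [17, 11, -17, -33, 32, -47, 43, -44, 27] -> [17, 11, -17, -33, 32, -47, 43, -44, 27] -> [22, 16, -12, -28, 37, -42, 48, -39, 32] -> [22, 16, -12, -28, -42, 48, 32] -> 36

10; -16; 42; -46; 8; 36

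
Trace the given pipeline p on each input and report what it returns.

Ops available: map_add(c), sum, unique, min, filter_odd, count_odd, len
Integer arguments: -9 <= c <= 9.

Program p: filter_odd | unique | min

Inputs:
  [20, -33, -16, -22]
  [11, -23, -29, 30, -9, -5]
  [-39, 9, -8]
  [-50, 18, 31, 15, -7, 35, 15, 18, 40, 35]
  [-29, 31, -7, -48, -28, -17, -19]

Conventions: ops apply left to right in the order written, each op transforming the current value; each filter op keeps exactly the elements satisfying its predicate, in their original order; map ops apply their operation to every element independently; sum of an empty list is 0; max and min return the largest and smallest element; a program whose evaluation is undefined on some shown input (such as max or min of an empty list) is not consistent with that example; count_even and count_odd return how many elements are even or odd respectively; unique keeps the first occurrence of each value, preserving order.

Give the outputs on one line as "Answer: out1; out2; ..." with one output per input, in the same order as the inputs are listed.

-33; -29; -39; -7; -29

Execution, op by op:
  [20, -33, -16, -22] -> [-33] -> [-33] -> -33
  [11, -23, -29, 30, -9, -5] -> [11, -23, -29, -9, -5] -> [11, -23, -29, -9, -5] -> -29
  [-39, 9, -8] -> [-39, 9] -> [-39, 9] -> -39
  [-50, 18, 31, 15, -7, 35, 15, 18, 40, 35] -> [31, 15, -7, 35, 15, 35] -> [31, 15, -7, 35] -> -7
  [-29, 31, -7, -48, -28, -17, -19] -> [-29, 31, -7, -17, -19] -> [-29, 31, -7, -17, -19] -> -29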